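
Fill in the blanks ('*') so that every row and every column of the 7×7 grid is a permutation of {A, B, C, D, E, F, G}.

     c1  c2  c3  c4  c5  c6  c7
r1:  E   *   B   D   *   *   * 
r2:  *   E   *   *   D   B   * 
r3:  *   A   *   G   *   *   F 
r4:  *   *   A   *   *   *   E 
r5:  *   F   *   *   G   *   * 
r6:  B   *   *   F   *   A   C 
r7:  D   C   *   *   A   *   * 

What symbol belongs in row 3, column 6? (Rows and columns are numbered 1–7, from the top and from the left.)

row 1 has {B,D,E}; column 2 has {A,C,E,F} — only G is left for (r1,c2).
row 1 has {B,D,E,G}; column 7 has {C,E,F} — only A is left for (r1,c7).
row 2 has {B,D,E}; column 7 has {A,C,E,F} — only G is left for (r2,c7).
row 3 has {A,F,G}; column 1 has {B,D,E} — only C is left for (r3,c1).
row 5 has {F,G}; column 1 has {B,C,D,E} — only A is left for (r5,c1).
row 6 has {A,B,C,F}; column 2 has {A,C,E,F,G} — only D is left for (r6,c2).
row 6 has {A,B,C,D,F}; column 5 has {A,D,G} — only E is left for (r6,c5).
row 7 has {A,C,D}; column 7 has {A,C,E,F,G} — only B is left for (r7,c7).
row 2 has {B,D,E,G}; column 1 has {A,B,C,D,E} — only F is left for (r2,c1).
row 2 has {B,D,E,F,G}; column 3 has {A,B} — only C is left for (r2,c3).
row 2 has {B,C,D,E,F,G}; column 4 has {D,F,G} — only A is left for (r2,c4).
row 3 has {A,C,F,G}; column 5 has {A,D,E,G} — only B is left for (r3,c5).
row 4 has {A,E}; column 1 has {A,B,C,D,E,F} — only G is left for (r4,c1).
row 4 has {A,E,G}; column 2 has {A,C,D,E,F,G} — only B is left for (r4,c2).
row 4 has {A,B,E,G}; column 4 has {A,D,F,G} — only C is left for (r4,c4).
row 4 has {A,B,C,E,G}; column 5 has {A,B,D,E,G} — only F is left for (r4,c5).
row 4 has {A,B,C,E,F,G}; column 6 has {A,B} — only D is left for (r4,c6).
row 5 has {A,F,G}; column 7 has {A,B,C,E,F,G} — only D is left for (r5,c7).
row 6 has {A,B,C,D,E,F}; column 3 has {A,B,C} — only G is left for (r6,c3).
row 7 has {A,B,C,D}; column 4 has {A,C,D,F,G} — only E is left for (r7,c4).
row 1 has {A,B,D,E,G}; column 5 has {A,B,D,E,F,G} — only C is left for (r1,c5).
row 1 has {A,B,C,D,E,G}; column 6 has {A,B,D} — only F is left for (r1,c6).
row 3 has {A,B,C,F,G}; column 6 has {A,B,D,F} — only E is left for (r3,c6).

E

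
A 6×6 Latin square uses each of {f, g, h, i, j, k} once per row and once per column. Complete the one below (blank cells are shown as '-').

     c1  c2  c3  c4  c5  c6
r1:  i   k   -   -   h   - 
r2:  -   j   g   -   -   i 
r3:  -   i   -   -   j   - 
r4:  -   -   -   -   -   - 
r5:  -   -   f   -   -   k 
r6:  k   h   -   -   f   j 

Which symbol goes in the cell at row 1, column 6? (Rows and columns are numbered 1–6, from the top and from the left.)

(r1,c3) = j
(r2,c5) = k
(r5,c2) = g
(r5,c5) = i
(r6,c3) = i
(r6,c4) = g
(r1,c4) = f
(r1,c6) = g

g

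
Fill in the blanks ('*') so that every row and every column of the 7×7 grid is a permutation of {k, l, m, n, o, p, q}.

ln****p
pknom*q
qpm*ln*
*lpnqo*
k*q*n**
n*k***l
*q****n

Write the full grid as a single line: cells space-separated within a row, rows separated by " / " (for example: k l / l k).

l n o q k m p / p k n o m l q / q p m k l n o / m l p n q o k / k o q l n p m / n m k p o q l / o q l m p k n

(r1,c3) = o
(r1,c5) = k
(r2,c6) = l
(r3,c4) = k
(r3,c7) = o
(r4,c1) = m
(r4,c7) = k
(r5,c7) = m
(r7,c1) = o
(r7,c3) = l
(r7,c5) = p
(r5,c2) = o
(r5,c6) = p
(r6,c2) = m
(r6,c5) = o
(r6,c6) = q
(r7,c4) = m
(r7,c6) = k
(r1,c4) = q
(r1,c6) = m
(r5,c4) = l
(r6,c4) = p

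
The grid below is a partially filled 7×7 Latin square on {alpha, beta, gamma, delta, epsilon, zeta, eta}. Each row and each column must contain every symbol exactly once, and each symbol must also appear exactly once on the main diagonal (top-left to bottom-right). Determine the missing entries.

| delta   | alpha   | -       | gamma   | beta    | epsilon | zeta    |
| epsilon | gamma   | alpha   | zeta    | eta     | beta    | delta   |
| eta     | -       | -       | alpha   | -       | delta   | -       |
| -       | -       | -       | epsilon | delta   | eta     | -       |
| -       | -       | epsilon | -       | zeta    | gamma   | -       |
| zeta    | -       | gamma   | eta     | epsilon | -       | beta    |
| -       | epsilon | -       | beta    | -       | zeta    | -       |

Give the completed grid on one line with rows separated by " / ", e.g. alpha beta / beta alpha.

delta alpha eta gamma beta epsilon zeta / epsilon gamma alpha zeta eta beta delta / eta zeta beta alpha gamma delta epsilon / alpha beta zeta epsilon delta eta gamma / beta eta epsilon delta zeta gamma alpha / zeta delta gamma eta epsilon alpha beta / gamma epsilon delta beta alpha zeta eta

row 1 has {alpha,beta,gamma,delta,epsilon,zeta}; column 3 has {alpha,gamma,epsilon} — only eta is left for (r1,c3).
row 3 has {alpha,delta,eta}; column 3 has {alpha,gamma,epsilon,eta}; the diagonal has {gamma,delta,epsilon,zeta} — only beta is left for (r3,c3).
row 3 has {alpha,beta,delta,eta}; column 5 has {beta,delta,epsilon,zeta,eta} — only gamma is left for (r3,c5).
row 3 has {alpha,beta,gamma,delta,eta}; column 7 has {beta,delta,zeta} — only epsilon is left for (r3,c7).
row 4 has {delta,epsilon,eta}; column 3 has {alpha,beta,gamma,epsilon,eta} — only zeta is left for (r4,c3).
row 5 has {gamma,epsilon,zeta}; column 4 has {alpha,beta,gamma,epsilon,zeta,eta} — only delta is left for (r5,c4).
row 6 has {beta,gamma,epsilon,zeta,eta}; column 2 has {alpha,gamma,epsilon} — only delta is left for (r6,c2).
row 6 has {beta,gamma,delta,epsilon,zeta,eta}; column 6 has {beta,gamma,delta,epsilon,zeta,eta}; the diagonal has {beta,gamma,delta,epsilon,zeta} — only alpha is left for (r6,c6).
row 7 has {beta,epsilon,zeta}; column 3 has {alpha,beta,gamma,epsilon,zeta,eta} — only delta is left for (r7,c3).
row 7 has {beta,delta,epsilon,zeta}; column 5 has {beta,gamma,delta,epsilon,zeta,eta} — only alpha is left for (r7,c5).
row 7 has {alpha,beta,delta,epsilon,zeta}; column 7 has {beta,delta,epsilon,zeta}; the diagonal has {alpha,beta,gamma,delta,epsilon,zeta} — only eta is left for (r7,c7).
row 3 has {alpha,beta,gamma,delta,epsilon,eta}; column 2 has {alpha,gamma,delta,epsilon} — only zeta is left for (r3,c2).
row 4 has {delta,epsilon,zeta,eta}; column 2 has {alpha,gamma,delta,epsilon,zeta} — only beta is left for (r4,c2).
row 5 has {gamma,delta,epsilon,zeta}; column 2 has {alpha,beta,gamma,delta,epsilon,zeta} — only eta is left for (r5,c2).
row 5 has {gamma,delta,epsilon,zeta,eta}; column 7 has {beta,delta,epsilon,zeta,eta} — only alpha is left for (r5,c7).
row 7 has {alpha,beta,delta,epsilon,zeta,eta}; column 1 has {delta,epsilon,zeta,eta} — only gamma is left for (r7,c1).
row 4 has {beta,delta,epsilon,zeta,eta}; column 1 has {gamma,delta,epsilon,zeta,eta} — only alpha is left for (r4,c1).
row 4 has {alpha,beta,delta,epsilon,zeta,eta}; column 7 has {alpha,beta,delta,epsilon,zeta,eta} — only gamma is left for (r4,c7).
row 5 has {alpha,gamma,delta,epsilon,zeta,eta}; column 1 has {alpha,gamma,delta,epsilon,zeta,eta} — only beta is left for (r5,c1).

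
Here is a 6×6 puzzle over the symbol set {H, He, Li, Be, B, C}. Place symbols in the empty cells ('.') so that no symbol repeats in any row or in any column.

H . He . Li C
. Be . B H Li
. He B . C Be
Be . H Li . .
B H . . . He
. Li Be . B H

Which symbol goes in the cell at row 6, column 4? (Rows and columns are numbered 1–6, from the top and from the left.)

He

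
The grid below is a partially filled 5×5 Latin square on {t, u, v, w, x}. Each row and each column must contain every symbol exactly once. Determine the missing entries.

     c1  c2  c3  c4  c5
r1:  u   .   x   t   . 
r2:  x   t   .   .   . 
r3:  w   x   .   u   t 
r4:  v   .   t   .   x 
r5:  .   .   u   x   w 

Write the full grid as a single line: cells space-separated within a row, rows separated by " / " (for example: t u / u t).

Cell (r1,c5): row 1 has {t,u,x}; column 5 has {t,w,x} → v.
Cell (r2,c5): row 2 has {t,x}; column 5 has {t,v,w,x} → u.
Cell (r3,c3): row 3 has {t,u,w,x}; column 3 has {t,u,x} → v.
Cell (r4,c4): row 4 has {t,v,x}; column 4 has {t,u,x} → w.
Cell (r5,c1): row 5 has {u,w,x}; column 1 has {u,v,w,x} → t.
Cell (r5,c2): row 5 has {t,u,w,x}; column 2 has {t,x} → v.
Cell (r1,c2): row 1 has {t,u,v,x}; column 2 has {t,v,x} → w.
Cell (r2,c3): row 2 has {t,u,x}; column 3 has {t,u,v,x} → w.
Cell (r2,c4): row 2 has {t,u,w,x}; column 4 has {t,u,w,x} → v.
Cell (r4,c2): row 4 has {t,v,w,x}; column 2 has {t,v,w,x} → u.

u w x t v / x t w v u / w x v u t / v u t w x / t v u x w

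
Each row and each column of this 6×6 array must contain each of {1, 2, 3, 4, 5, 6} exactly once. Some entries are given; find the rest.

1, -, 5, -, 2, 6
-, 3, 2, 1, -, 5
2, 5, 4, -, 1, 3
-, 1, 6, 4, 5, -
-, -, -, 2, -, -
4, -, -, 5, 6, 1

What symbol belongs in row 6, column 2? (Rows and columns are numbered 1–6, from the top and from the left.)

2

Cell (r1,c2): row 1 has {1,2,5,6}; column 2 has {1,3,5} → 4.
Cell (r1,c4): row 1 has {1,2,4,5,6}; column 4 has {1,2,4,5} → 3.
Cell (r2,c1): row 2 has {1,2,3,5}; column 1 has {1,2,4} → 6.
Cell (r2,c5): row 2 has {1,2,3,5,6}; column 5 has {1,2,5,6} → 4.
Cell (r3,c4): row 3 has {1,2,3,4,5}; column 4 has {1,2,3,4,5} → 6.
Cell (r4,c1): row 4 has {1,4,5,6}; column 1 has {1,2,4,6} → 3.
Cell (r4,c6): row 4 has {1,3,4,5,6}; column 6 has {1,3,5,6} → 2.
Cell (r5,c1): row 5 has {2}; column 1 has {1,2,3,4,6} → 5.
Cell (r5,c2): row 5 has {2,5}; column 2 has {1,3,4,5} → 6.
Cell (r5,c5): row 5 has {2,5,6}; column 5 has {1,2,4,5,6} → 3.
Cell (r5,c6): row 5 has {2,3,5,6}; column 6 has {1,2,3,5,6} → 4.
Cell (r6,c2): row 6 has {1,4,5,6}; column 2 has {1,3,4,5,6} → 2.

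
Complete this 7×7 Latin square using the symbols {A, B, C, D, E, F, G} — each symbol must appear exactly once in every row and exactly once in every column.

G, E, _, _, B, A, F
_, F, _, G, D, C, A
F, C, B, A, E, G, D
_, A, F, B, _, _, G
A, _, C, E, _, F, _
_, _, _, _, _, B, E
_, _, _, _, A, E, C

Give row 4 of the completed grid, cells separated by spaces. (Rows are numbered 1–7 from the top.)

At row 1, column 3: row 1 has {A,B,E,F,G}; column 3 has {B,C,F}; that leaves D.
At row 1, column 4: row 1 has {A,B,D,E,F,G}; column 4 has {A,B,E,G}; that leaves C.
At row 2, column 3: row 2 has {A,C,D,F,G}; column 3 has {B,C,D,F}; that leaves E.
At row 4, column 5: row 4 has {A,B,F,G}; column 5 has {A,B,D,E}; that leaves C.
At row 4, column 6: row 4 has {A,B,C,F,G}; column 6 has {A,B,C,E,F,G}; that leaves D.
At row 5, column 5: row 5 has {A,C,E,F}; column 5 has {A,B,C,D,E}; that leaves G.
At row 5, column 7: row 5 has {A,C,E,F,G}; column 7 has {A,C,D,E,F,G}; that leaves B.
At row 6, column 5: row 6 has {B,E}; column 5 has {A,B,C,D,E,G}; that leaves F.
At row 7, column 3: row 7 has {A,C,E}; column 3 has {B,C,D,E,F}; that leaves G.
At row 2, column 1: row 2 has {A,C,D,E,F,G}; column 1 has {A,F,G}; that leaves B.
At row 4, column 1: row 4 has {A,B,C,D,F,G}; column 1 has {A,B,F,G}; that leaves E.

E A F B C D G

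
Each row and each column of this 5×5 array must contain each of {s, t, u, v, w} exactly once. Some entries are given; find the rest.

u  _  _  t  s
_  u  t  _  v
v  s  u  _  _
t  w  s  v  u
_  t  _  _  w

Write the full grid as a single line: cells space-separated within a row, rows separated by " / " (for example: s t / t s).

u v w t s / w u t s v / v s u w t / t w s v u / s t v u w

(r1,c2) = v
(r1,c3) = w
(r3,c4) = w
(r3,c5) = t
(r5,c1) = s
(r5,c3) = v
(r5,c4) = u
(r2,c1) = w
(r2,c4) = s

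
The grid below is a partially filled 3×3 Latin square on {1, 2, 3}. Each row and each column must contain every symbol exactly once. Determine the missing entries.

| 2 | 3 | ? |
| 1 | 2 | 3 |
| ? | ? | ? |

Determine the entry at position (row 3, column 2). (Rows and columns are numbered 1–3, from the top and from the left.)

At row 1, column 3: row 1 has {2,3}; column 3 has {3}; that leaves 1.
At row 3, column 1: row 3 is empty so far; column 1 has {1,2}; that leaves 3.
At row 3, column 2: row 3 has {3}; column 2 has {2,3}; that leaves 1.

1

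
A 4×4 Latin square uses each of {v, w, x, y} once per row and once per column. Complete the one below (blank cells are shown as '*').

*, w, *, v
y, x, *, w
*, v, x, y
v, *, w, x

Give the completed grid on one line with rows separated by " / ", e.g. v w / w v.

row 1 has {v,w}; column 1 has {v,y} — only x is left for (r1,c1).
row 1 has {v,w,x}; column 3 has {w,x} — only y is left for (r1,c3).
row 2 has {w,x,y}; column 3 has {w,x,y} — only v is left for (r2,c3).
row 3 has {v,x,y}; column 1 has {v,x,y} — only w is left for (r3,c1).
row 4 has {v,w,x}; column 2 has {v,w,x} — only y is left for (r4,c2).

x w y v / y x v w / w v x y / v y w x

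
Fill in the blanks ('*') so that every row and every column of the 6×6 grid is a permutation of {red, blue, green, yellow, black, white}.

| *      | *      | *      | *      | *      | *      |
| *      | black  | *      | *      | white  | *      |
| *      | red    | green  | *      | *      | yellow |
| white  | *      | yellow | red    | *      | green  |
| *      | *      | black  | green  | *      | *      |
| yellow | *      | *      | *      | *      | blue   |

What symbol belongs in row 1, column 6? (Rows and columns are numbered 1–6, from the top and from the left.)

(r2,c6) = red
(r4,c2) = blue
(r4,c5) = black
(r5,c6) = white
(r1,c6) = black

black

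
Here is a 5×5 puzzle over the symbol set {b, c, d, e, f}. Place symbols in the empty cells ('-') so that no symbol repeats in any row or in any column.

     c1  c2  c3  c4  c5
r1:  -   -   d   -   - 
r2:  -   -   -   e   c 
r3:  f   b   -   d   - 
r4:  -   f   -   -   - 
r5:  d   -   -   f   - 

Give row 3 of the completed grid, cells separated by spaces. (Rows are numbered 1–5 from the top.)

f b c d e

At row 2, column 1: row 2 has {c,e}; column 1 has {d,f}; that leaves b.
At row 2, column 2: row 2 has {b,c,e}; column 2 has {b,f}; that leaves d.
At row 2, column 3: row 2 has {b,c,d,e}; column 3 has {d}; that leaves f.
At row 3, column 5: row 3 has {b,d,f}; column 5 has {c}; that leaves e.
At row 5, column 5: row 5 has {d,f}; column 5 has {c,e}; that leaves b.
At row 1, column 5: row 1 has {d}; column 5 has {b,c,e}; that leaves f.
At row 3, column 3: row 3 has {b,d,e,f}; column 3 has {d,f}; that leaves c.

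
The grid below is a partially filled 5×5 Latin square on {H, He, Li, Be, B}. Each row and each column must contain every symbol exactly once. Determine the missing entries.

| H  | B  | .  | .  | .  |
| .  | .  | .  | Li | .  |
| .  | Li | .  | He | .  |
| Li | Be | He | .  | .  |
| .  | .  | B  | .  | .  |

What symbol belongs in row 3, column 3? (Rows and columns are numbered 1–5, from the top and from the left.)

H

(r1,c4) = Be
(r5,c4) = H
(r1,c3) = Li
(r1,c5) = He
(r4,c4) = B
(r4,c5) = H
(r5,c2) = He
(r2,c2) = H
(r2,c3) = Be
(r2,c5) = B
(r3,c3) = H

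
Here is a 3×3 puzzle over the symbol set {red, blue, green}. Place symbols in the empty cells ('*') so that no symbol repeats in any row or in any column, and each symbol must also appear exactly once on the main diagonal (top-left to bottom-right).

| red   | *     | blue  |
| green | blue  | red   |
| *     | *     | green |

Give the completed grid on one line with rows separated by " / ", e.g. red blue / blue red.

red green blue / green blue red / blue red green

(r1,c2): row 1 has {red,blue}; column 2 has {blue}, so it must be green.
(r3,c1): row 3 has {green}; column 1 has {red,green}, so it must be blue.
(r3,c2): row 3 has {blue,green}; column 2 has {blue,green}, so it must be red.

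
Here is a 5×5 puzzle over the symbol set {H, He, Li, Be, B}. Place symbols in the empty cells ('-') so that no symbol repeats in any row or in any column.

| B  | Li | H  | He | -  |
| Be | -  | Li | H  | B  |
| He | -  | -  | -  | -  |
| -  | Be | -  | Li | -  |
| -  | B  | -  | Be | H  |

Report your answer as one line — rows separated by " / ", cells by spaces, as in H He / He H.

(r1,c5): row 1 has {H,He,Li,B}; column 5 has {H,B}, so it must be Be.
(r2,c2): row 2 has {H,Li,Be,B}; column 2 has {Li,Be,B}, so it must be He.
(r3,c2): row 3 has {He}; column 2 has {He,Li,Be,B}, so it must be H.
(r3,c4): row 3 has {H,He}; column 4 has {H,He,Li,Be}, so it must be B.
(r3,c5): row 3 has {H,He,B}; column 5 has {H,Be,B}, so it must be Li.
(r4,c1): row 4 has {Li,Be}; column 1 has {He,Be,B}, so it must be H.
(r4,c5): row 4 has {H,Li,Be}; column 5 has {H,Li,Be,B}, so it must be He.
(r5,c1): row 5 has {H,Be,B}; column 1 has {H,He,Be,B}, so it must be Li.
(r5,c3): row 5 has {H,Li,Be,B}; column 3 has {H,Li}, so it must be He.
(r3,c3): row 3 has {H,He,Li,B}; column 3 has {H,He,Li}, so it must be Be.
(r4,c3): row 4 has {H,He,Li,Be}; column 3 has {H,He,Li,Be}, so it must be B.

B Li H He Be / Be He Li H B / He H Be B Li / H Be B Li He / Li B He Be H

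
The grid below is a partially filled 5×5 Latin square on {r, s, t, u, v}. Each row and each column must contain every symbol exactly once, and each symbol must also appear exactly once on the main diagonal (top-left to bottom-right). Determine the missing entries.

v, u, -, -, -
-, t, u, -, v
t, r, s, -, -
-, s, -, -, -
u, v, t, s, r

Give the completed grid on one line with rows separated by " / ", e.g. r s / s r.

v u r t s / s t u r v / t r s v u / r s v u t / u v t s r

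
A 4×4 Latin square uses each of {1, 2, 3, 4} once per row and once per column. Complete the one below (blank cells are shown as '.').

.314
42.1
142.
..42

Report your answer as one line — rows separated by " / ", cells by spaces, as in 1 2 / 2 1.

2 3 1 4 / 4 2 3 1 / 1 4 2 3 / 3 1 4 2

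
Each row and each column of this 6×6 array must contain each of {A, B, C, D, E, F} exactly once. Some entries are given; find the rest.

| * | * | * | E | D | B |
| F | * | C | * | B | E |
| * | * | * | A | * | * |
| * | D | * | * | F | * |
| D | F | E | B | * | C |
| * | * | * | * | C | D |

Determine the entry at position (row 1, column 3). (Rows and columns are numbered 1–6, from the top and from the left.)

Cell (r2,c2): row 2 has {B,C,E,F}; column 2 has {D,F} → A.
Cell (r2,c4): row 2 has {A,B,C,E,F}; column 4 has {A,B,E} → D.
Cell (r3,c5): row 3 has {A}; column 5 has {B,C,D,F} → E.
Cell (r3,c6): row 3 has {A,E}; column 6 has {B,C,D,E} → F.
Cell (r4,c4): row 4 has {D,F}; column 4 has {A,B,D,E} → C.
Cell (r4,c6): row 4 has {C,D,F}; column 6 has {B,C,D,E,F} → A.
Cell (r5,c5): row 5 has {B,C,D,E,F}; column 5 has {B,C,D,E,F} → A.
Cell (r6,c4): row 6 has {C,D}; column 4 has {A,B,C,D,E} → F.
Cell (r1,c2): row 1 has {B,D,E}; column 2 has {A,D,F} → C.
Cell (r3,c2): row 3 has {A,E,F}; column 2 has {A,C,D,F} → B.
Cell (r3,c3): row 3 has {A,B,E,F}; column 3 has {C,E} → D.
Cell (r4,c3): row 4 has {A,C,D,F}; column 3 has {C,D,E} → B.
Cell (r6,c2): row 6 has {C,D,F}; column 2 has {A,B,C,D,F} → E.
Cell (r6,c3): row 6 has {C,D,E,F}; column 3 has {B,C,D,E} → A.
Cell (r1,c1): row 1 has {B,C,D,E}; column 1 has {D,F} → A.
Cell (r1,c3): row 1 has {A,B,C,D,E}; column 3 has {A,B,C,D,E} → F.

F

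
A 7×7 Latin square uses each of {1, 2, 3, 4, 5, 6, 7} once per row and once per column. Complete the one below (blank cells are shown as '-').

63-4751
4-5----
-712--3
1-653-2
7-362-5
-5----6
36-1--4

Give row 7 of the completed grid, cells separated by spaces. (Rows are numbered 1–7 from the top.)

3 6 7 1 5 2 4

(r1,c3): row 1 has {1,3,4,5,6,7}; column 3 has {1,3,5,6}, so it must be 2.
(r2,c7): row 2 has {4,5}; column 7 has {1,2,3,4,5,6}, so it must be 7.
(r3,c1): row 3 has {1,2,3,7}; column 1 has {1,3,4,6,7}, so it must be 5.
(r4,c2): row 4 has {1,2,3,5,6}; column 2 has {3,5,6,7}, so it must be 4.
(r4,c6): row 4 has {1,2,3,4,5,6}; column 6 has {5}, so it must be 7.
(r5,c2): row 5 has {2,3,5,6,7}; column 2 has {3,4,5,6,7}, so it must be 1.
(r5,c6): row 5 has {1,2,3,5,6,7}; column 6 has {5,7}, so it must be 4.
(r6,c1): row 6 has {5,6}; column 1 has {1,3,4,5,6,7}, so it must be 2.
(r7,c3): row 7 has {1,3,4,6}; column 3 has {1,2,3,5,6}, so it must be 7.
(r7,c5): row 7 has {1,3,4,6,7}; column 5 has {2,3,7}, so it must be 5.
(r7,c6): row 7 has {1,3,4,5,6,7}; column 6 has {4,5,7}, so it must be 2.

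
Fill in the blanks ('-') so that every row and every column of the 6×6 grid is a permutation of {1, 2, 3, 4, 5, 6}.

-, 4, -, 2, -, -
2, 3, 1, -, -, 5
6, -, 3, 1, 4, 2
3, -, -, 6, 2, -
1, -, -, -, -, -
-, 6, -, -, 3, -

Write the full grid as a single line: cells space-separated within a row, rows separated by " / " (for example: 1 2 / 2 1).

5 4 6 2 1 3 / 2 3 1 4 6 5 / 6 5 3 1 4 2 / 3 1 5 6 2 4 / 1 2 4 3 5 6 / 4 6 2 5 3 1

(r1,c1): row 1 has {2,4}; column 1 has {1,2,3,6}, so it must be 5.
(r1,c3): row 1 has {2,4,5}; column 3 has {1,3}, so it must be 6.
(r1,c5): row 1 has {2,4,5,6}; column 5 has {2,3,4}, so it must be 1.
(r1,c6): row 1 has {1,2,4,5,6}; column 6 has {2,5}, so it must be 3.
(r2,c4): row 2 has {1,2,3,5}; column 4 has {1,2,6}, so it must be 4.
(r2,c5): row 2 has {1,2,3,4,5}; column 5 has {1,2,3,4}, so it must be 6.
(r3,c2): row 3 has {1,2,3,4,6}; column 2 has {3,4,6}, so it must be 5.
(r4,c2): row 4 has {2,3,6}; column 2 has {3,4,5,6}, so it must be 1.
(r4,c6): row 4 has {1,2,3,6}; column 6 has {2,3,5}, so it must be 4.
(r5,c2): row 5 has {1}; column 2 has {1,3,4,5,6}, so it must be 2.
(r5,c5): row 5 has {1,2}; column 5 has {1,2,3,4,6}, so it must be 5.
(r5,c6): row 5 has {1,2,5}; column 6 has {2,3,4,5}, so it must be 6.
(r6,c1): row 6 has {3,6}; column 1 has {1,2,3,5,6}, so it must be 4.
(r6,c4): row 6 has {3,4,6}; column 4 has {1,2,4,6}, so it must be 5.
(r6,c6): row 6 has {3,4,5,6}; column 6 has {2,3,4,5,6}, so it must be 1.
(r4,c3): row 4 has {1,2,3,4,6}; column 3 has {1,3,6}, so it must be 5.
(r5,c3): row 5 has {1,2,5,6}; column 3 has {1,3,5,6}, so it must be 4.
(r5,c4): row 5 has {1,2,4,5,6}; column 4 has {1,2,4,5,6}, so it must be 3.
(r6,c3): row 6 has {1,3,4,5,6}; column 3 has {1,3,4,5,6}, so it must be 2.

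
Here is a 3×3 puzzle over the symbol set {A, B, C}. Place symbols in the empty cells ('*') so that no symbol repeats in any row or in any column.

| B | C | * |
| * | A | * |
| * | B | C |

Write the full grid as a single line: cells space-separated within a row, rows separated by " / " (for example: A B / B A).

B C A / C A B / A B C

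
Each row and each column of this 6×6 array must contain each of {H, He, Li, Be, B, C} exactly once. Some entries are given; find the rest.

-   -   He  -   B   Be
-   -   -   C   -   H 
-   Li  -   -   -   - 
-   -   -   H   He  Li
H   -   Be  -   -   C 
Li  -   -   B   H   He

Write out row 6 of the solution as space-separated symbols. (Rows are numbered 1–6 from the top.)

Li Be C B H He

Cell (r1,c1): row 1 has {He,Be,B}; column 1 has {H,Li} → C.
Cell (r1,c2): row 1 has {He,Be,B,C}; column 2 has {Li} → H.
Cell (r1,c4): row 1 has {H,He,Be,B,C}; column 4 has {H,B,C} → Li.
Cell (r3,c6): row 3 has {Li}; column 6 has {H,He,Li,Be,C} → B.
Cell (r5,c4): row 5 has {H,Be,C}; column 4 has {H,Li,B,C} → He.
Cell (r5,c5): row 5 has {H,He,Be,C}; column 5 has {H,He,B} → Li.
Cell (r6,c3): row 6 has {H,He,Li,B}; column 3 has {He,Be} → C.
Cell (r2,c5): row 2 has {H,C}; column 5 has {H,He,Li,B} → Be.
Cell (r3,c3): row 3 has {Li,B}; column 3 has {He,Be,C} → H.
Cell (r3,c4): row 3 has {H,Li,B}; column 4 has {H,He,Li,B,C} → Be.
Cell (r3,c5): row 3 has {H,Li,Be,B}; column 5 has {H,He,Li,Be,B} → C.
Cell (r4,c3): row 4 has {H,He,Li}; column 3 has {H,He,Be,C} → B.
Cell (r5,c2): row 5 has {H,He,Li,Be,C}; column 2 has {H,Li} → B.
Cell (r6,c2): row 6 has {H,He,Li,B,C}; column 2 has {H,Li,B} → Be.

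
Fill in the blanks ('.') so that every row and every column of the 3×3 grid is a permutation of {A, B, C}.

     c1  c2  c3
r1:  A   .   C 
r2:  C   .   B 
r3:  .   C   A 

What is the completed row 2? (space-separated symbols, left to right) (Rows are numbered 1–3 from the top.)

C A B

(r1,c2) = B
(r2,c2) = A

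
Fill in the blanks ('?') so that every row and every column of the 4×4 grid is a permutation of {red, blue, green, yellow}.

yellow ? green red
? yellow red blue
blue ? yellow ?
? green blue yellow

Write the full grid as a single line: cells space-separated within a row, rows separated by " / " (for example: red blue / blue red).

yellow blue green red / green yellow red blue / blue red yellow green / red green blue yellow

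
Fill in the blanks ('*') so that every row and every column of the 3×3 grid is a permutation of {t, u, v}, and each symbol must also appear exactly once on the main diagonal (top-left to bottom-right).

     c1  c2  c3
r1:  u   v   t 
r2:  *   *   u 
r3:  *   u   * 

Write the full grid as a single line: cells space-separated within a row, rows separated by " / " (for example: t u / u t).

(r2,c2): row 2 has {u}; column 2 has {u,v}; the diagonal has {u}, so it must be t.
(r3,c3): row 3 has {u}; column 3 has {t,u}; the diagonal has {t,u}, so it must be v.
(r2,c1): row 2 has {t,u}; column 1 has {u}, so it must be v.
(r3,c1): row 3 has {u,v}; column 1 has {u,v}, so it must be t.

u v t / v t u / t u v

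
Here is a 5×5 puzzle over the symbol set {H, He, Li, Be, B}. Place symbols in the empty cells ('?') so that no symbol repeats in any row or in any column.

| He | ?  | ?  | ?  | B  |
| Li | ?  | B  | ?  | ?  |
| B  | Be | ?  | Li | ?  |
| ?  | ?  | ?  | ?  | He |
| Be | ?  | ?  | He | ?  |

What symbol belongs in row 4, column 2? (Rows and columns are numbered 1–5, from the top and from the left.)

Li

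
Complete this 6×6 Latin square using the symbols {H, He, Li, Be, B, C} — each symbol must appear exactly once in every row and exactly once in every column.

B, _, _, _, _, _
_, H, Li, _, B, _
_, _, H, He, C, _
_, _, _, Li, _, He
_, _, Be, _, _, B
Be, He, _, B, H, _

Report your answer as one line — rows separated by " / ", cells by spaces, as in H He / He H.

B Be He C Li H / He H Li Be B C / Li B H He C Be / H C B Li Be He / C Li Be H He B / Be He C B H Li

At row 3, column 1: row 3 has {H,He,C}; column 1 has {Be,B}; that leaves Li.
At row 3, column 6: row 3 has {H,He,Li,C}; column 6 has {He,B}; that leaves Be.
At row 4, column 5: row 4 has {He,Li}; column 5 has {H,B,C}; that leaves Be.
At row 6, column 3: row 6 has {H,He,Be,B}; column 3 has {H,Li,Be}; that leaves C.
At row 6, column 6: row 6 has {H,He,Be,B,C}; column 6 has {He,Be,B}; that leaves Li.
At row 1, column 3: row 1 has {B}; column 3 has {H,Li,Be,C}; that leaves He.
At row 1, column 5: row 1 has {He,B}; column 5 has {H,Be,B,C}; that leaves Li.
At row 2, column 6: row 2 has {H,Li,B}; column 6 has {He,Li,Be,B}; that leaves C.
At row 3, column 2: row 3 has {H,He,Li,Be,C}; column 2 has {H,He}; that leaves B.
At row 4, column 2: row 4 has {He,Li,Be}; column 2 has {H,He,B}; that leaves C.
At row 4, column 3: row 4 has {He,Li,Be,C}; column 3 has {H,He,Li,Be,C}; that leaves B.
At row 5, column 2: row 5 has {Be,B}; column 2 has {H,He,B,C}; that leaves Li.
At row 5, column 5: row 5 has {Li,Be,B}; column 5 has {H,Li,Be,B,C}; that leaves He.
At row 1, column 2: row 1 has {He,Li,B}; column 2 has {H,He,Li,B,C}; that leaves Be.
At row 1, column 6: row 1 has {He,Li,Be,B}; column 6 has {He,Li,Be,B,C}; that leaves H.
At row 2, column 1: row 2 has {H,Li,B,C}; column 1 has {Li,Be,B}; that leaves He.
At row 2, column 4: row 2 has {H,He,Li,B,C}; column 4 has {He,Li,B}; that leaves Be.
At row 4, column 1: row 4 has {He,Li,Be,B,C}; column 1 has {He,Li,Be,B}; that leaves H.
At row 5, column 1: row 5 has {He,Li,Be,B}; column 1 has {H,He,Li,Be,B}; that leaves C.
At row 5, column 4: row 5 has {He,Li,Be,B,C}; column 4 has {He,Li,Be,B}; that leaves H.
At row 1, column 4: row 1 has {H,He,Li,Be,B}; column 4 has {H,He,Li,Be,B}; that leaves C.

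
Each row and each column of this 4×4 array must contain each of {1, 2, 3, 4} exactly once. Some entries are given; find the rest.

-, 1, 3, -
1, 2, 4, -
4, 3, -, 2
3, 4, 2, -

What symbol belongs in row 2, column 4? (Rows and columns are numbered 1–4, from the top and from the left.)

(r1,c1): row 1 has {1,3}; column 1 has {1,3,4}, so it must be 2.
(r1,c4): row 1 has {1,2,3}; column 4 has {2}, so it must be 4.
(r2,c4): row 2 has {1,2,4}; column 4 has {2,4}, so it must be 3.

3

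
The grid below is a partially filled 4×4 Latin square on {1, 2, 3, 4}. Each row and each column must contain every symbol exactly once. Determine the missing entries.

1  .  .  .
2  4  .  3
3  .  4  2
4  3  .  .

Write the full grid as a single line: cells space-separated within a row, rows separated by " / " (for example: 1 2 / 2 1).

1 2 3 4 / 2 4 1 3 / 3 1 4 2 / 4 3 2 1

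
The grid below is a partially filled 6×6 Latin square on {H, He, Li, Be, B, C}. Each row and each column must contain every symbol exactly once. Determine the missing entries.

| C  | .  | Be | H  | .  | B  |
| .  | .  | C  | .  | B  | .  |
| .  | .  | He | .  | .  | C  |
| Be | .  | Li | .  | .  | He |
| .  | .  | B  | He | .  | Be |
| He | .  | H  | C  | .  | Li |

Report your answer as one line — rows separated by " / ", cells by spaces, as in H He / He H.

C Li Be H He B / Li He C Be B H / B Be He Li H C / Be H Li B C He / H C B He Li Be / He B H C Be Li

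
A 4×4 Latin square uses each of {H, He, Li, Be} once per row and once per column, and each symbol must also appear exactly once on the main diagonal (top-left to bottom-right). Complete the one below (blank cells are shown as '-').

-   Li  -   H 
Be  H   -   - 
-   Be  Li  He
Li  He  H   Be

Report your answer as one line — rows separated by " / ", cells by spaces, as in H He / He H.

He Li Be H / Be H He Li / H Be Li He / Li He H Be

(r1,c1) = He
(r1,c3) = Be
(r2,c3) = He
(r2,c4) = Li
(r3,c1) = H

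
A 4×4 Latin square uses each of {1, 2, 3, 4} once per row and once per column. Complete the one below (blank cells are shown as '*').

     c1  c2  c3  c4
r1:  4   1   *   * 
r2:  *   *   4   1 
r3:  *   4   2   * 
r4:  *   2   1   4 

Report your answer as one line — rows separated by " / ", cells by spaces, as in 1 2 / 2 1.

4 1 3 2 / 2 3 4 1 / 1 4 2 3 / 3 2 1 4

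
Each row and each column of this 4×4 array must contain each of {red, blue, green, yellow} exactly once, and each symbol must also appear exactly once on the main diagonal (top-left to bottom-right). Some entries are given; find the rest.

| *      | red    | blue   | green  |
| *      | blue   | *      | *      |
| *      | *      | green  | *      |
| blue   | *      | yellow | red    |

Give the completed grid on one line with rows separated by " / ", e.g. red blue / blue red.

(r1,c1) = yellow
(r2,c3) = red
(r2,c4) = yellow
(r3,c1) = red
(r3,c2) = yellow
(r3,c4) = blue
(r4,c2) = green
(r2,c1) = green

yellow red blue green / green blue red yellow / red yellow green blue / blue green yellow red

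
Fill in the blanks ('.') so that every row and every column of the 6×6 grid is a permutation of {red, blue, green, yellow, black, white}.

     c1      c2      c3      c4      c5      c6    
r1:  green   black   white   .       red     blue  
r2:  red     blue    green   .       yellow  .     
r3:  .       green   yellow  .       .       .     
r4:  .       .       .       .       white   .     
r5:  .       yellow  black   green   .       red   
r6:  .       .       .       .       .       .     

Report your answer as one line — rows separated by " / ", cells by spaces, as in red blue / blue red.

(r1,c4) = yellow
(r4,c2) = red
(r4,c3) = blue
(r4,c4) = black
(r5,c5) = blue
(r6,c2) = white
(r6,c3) = red
(r6,c4) = blue
(r2,c4) = white
(r2,c6) = black
(r3,c4) = red
(r3,c5) = black
(r3,c6) = white
(r4,c1) = yellow
(r4,c6) = green
(r5,c1) = white
(r6,c1) = black
(r6,c5) = green
(r6,c6) = yellow
(r3,c1) = blue

green black white yellow red blue / red blue green white yellow black / blue green yellow red black white / yellow red blue black white green / white yellow black green blue red / black white red blue green yellow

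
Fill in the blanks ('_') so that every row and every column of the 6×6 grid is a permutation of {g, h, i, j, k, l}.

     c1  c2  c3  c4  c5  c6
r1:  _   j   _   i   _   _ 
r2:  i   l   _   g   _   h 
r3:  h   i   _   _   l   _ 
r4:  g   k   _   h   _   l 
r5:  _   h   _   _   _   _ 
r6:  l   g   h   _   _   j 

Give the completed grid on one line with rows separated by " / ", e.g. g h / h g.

row 1 has {i,j}; column 1 has {g,h,i,l} — only k is left for (r1,c1).
row 1 has {i,j,k}; column 6 has {h,j,l} — only g is left for (r1,c6).
row 3 has {h,i,l}; column 6 has {g,h,j,l} — only k is left for (r3,c6).
row 5 has {h}; column 1 has {g,h,i,k,l} — only j is left for (r5,c1).
row 5 has {h,j}; column 6 has {g,h,j,k,l} — only i is left for (r5,c6).
row 6 has {g,h,j,l}; column 4 has {g,h,i} — only k is left for (r6,c4).
row 6 has {g,h,j,k,l}; column 5 has {l} — only i is left for (r6,c5).
row 1 has {g,i,j,k}; column 3 has {h} — only l is left for (r1,c3).
row 1 has {g,i,j,k,l}; column 5 has {i,l} — only h is left for (r1,c5).
row 3 has {h,i,k,l}; column 4 has {g,h,i,k} — only j is left for (r3,c4).
row 4 has {g,h,k,l}; column 5 has {h,i,l} — only j is left for (r4,c5).
row 5 has {h,i,j}; column 4 has {g,h,i,j,k} — only l is left for (r5,c4).
row 2 has {g,h,i,l}; column 5 has {h,i,j,l} — only k is left for (r2,c5).
row 3 has {h,i,j,k,l}; column 3 has {h,l} — only g is left for (r3,c3).
row 4 has {g,h,j,k,l}; column 3 has {g,h,l} — only i is left for (r4,c3).
row 5 has {h,i,j,l}; column 3 has {g,h,i,l} — only k is left for (r5,c3).
row 5 has {h,i,j,k,l}; column 5 has {h,i,j,k,l} — only g is left for (r5,c5).
row 2 has {g,h,i,k,l}; column 3 has {g,h,i,k,l} — only j is left for (r2,c3).

k j l i h g / i l j g k h / h i g j l k / g k i h j l / j h k l g i / l g h k i j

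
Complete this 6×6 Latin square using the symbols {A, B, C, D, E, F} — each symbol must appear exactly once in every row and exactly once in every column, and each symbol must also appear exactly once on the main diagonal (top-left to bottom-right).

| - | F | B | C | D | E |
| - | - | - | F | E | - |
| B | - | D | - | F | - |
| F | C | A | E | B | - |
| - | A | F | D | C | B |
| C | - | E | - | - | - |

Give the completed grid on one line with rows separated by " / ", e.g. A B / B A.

A F B C D E / D B C F E A / B E D A F C / F C A E B D / E A F D C B / C D E B A F

(r1,c1) = A
(r2,c1) = D
(r2,c2) = B
(r2,c3) = C
(r2,c6) = A
(r3,c2) = E
(r3,c4) = A
(r3,c6) = C
(r4,c6) = D
(r5,c1) = E
(r6,c2) = D
(r6,c4) = B
(r6,c5) = A
(r6,c6) = F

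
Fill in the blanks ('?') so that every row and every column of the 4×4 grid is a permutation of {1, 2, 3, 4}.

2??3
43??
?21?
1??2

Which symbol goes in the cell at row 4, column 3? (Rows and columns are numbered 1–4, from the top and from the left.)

(r1,c3) = 4
(r2,c3) = 2
(r2,c4) = 1
(r3,c1) = 3
(r3,c4) = 4
(r4,c2) = 4
(r4,c3) = 3

3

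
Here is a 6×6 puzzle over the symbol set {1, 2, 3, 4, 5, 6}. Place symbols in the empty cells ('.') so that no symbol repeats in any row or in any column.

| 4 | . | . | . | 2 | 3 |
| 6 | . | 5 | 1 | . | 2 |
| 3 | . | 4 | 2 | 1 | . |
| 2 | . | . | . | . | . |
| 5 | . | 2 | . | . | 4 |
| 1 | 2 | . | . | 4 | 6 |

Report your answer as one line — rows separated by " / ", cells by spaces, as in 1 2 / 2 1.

4 5 1 6 2 3 / 6 4 5 1 3 2 / 3 6 4 2 1 5 / 2 3 6 4 5 1 / 5 1 2 3 6 4 / 1 2 3 5 4 6

(r2,c5) = 3
(r3,c6) = 5
(r4,c6) = 1
(r5,c5) = 6
(r6,c3) = 3
(r6,c4) = 5
(r1,c4) = 6
(r2,c2) = 4
(r3,c2) = 6
(r4,c3) = 6
(r4,c5) = 5
(r5,c4) = 3
(r1,c3) = 1
(r4,c2) = 3
(r4,c4) = 4
(r5,c2) = 1
(r1,c2) = 5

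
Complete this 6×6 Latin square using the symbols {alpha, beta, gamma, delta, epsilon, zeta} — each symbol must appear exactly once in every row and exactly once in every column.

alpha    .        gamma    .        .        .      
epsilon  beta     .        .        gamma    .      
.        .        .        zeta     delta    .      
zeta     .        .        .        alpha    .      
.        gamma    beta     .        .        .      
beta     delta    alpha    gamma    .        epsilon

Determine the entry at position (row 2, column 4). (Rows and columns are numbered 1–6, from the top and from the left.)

At row 3, column 1: row 3 has {delta,zeta}; column 1 has {alpha,beta,epsilon,zeta}; that leaves gamma.
At row 3, column 3: row 3 has {gamma,delta,zeta}; column 3 has {alpha,beta,gamma}; that leaves epsilon.
At row 4, column 2: row 4 has {alpha,zeta}; column 2 has {beta,gamma,delta}; that leaves epsilon.
At row 4, column 3: row 4 has {alpha,epsilon,zeta}; column 3 has {alpha,beta,gamma,epsilon}; that leaves delta.
At row 4, column 4: row 4 has {alpha,delta,epsilon,zeta}; column 4 has {gamma,zeta}; that leaves beta.
At row 4, column 6: row 4 has {alpha,beta,delta,epsilon,zeta}; column 6 has {epsilon}; that leaves gamma.
At row 5, column 1: row 5 has {beta,gamma}; column 1 has {alpha,beta,gamma,epsilon,zeta}; that leaves delta.
At row 6, column 5: row 6 has {alpha,beta,gamma,delta,epsilon}; column 5 has {alpha,gamma,delta}; that leaves zeta.
At row 1, column 2: row 1 has {alpha,gamma}; column 2 has {beta,gamma,delta,epsilon}; that leaves zeta.
At row 2, column 3: row 2 has {beta,gamma,epsilon}; column 3 has {alpha,beta,gamma,delta,epsilon}; that leaves zeta.
At row 3, column 2: row 3 has {gamma,delta,epsilon,zeta}; column 2 has {beta,gamma,delta,epsilon,zeta}; that leaves alpha.
At row 3, column 6: row 3 has {alpha,gamma,delta,epsilon,zeta}; column 6 has {gamma,epsilon}; that leaves beta.
At row 5, column 5: row 5 has {beta,gamma,delta}; column 5 has {alpha,gamma,delta,zeta}; that leaves epsilon.
At row 1, column 5: row 1 has {alpha,gamma,zeta}; column 5 has {alpha,gamma,delta,epsilon,zeta}; that leaves beta.
At row 1, column 6: row 1 has {alpha,beta,gamma,zeta}; column 6 has {beta,gamma,epsilon}; that leaves delta.
At row 2, column 6: row 2 has {beta,gamma,epsilon,zeta}; column 6 has {beta,gamma,delta,epsilon}; that leaves alpha.
At row 5, column 4: row 5 has {beta,gamma,delta,epsilon}; column 4 has {beta,gamma,zeta}; that leaves alpha.
At row 5, column 6: row 5 has {alpha,beta,gamma,delta,epsilon}; column 6 has {alpha,beta,gamma,delta,epsilon}; that leaves zeta.
At row 1, column 4: row 1 has {alpha,beta,gamma,delta,zeta}; column 4 has {alpha,beta,gamma,zeta}; that leaves epsilon.
At row 2, column 4: row 2 has {alpha,beta,gamma,epsilon,zeta}; column 4 has {alpha,beta,gamma,epsilon,zeta}; that leaves delta.

delta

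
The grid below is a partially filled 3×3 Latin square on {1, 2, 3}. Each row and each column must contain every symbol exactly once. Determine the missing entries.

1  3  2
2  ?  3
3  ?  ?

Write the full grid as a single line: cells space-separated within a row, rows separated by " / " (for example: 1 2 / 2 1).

1 3 2 / 2 1 3 / 3 2 1

(r2,c2) = 1
(r3,c2) = 2
(r3,c3) = 1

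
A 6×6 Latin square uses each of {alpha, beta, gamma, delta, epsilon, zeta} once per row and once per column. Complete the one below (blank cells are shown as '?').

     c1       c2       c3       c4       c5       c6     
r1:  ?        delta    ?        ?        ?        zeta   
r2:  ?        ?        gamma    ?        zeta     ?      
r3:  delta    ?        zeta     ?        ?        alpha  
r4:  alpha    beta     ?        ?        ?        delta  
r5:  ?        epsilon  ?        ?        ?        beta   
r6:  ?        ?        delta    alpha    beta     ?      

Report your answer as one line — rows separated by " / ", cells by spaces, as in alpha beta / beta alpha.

gamma delta beta epsilon alpha zeta / beta alpha gamma delta zeta epsilon / delta gamma zeta beta epsilon alpha / alpha beta epsilon zeta gamma delta / zeta epsilon alpha gamma delta beta / epsilon zeta delta alpha beta gamma

At row 2, column 2: row 2 has {gamma,zeta}; column 2 has {beta,delta,epsilon}; that leaves alpha.
At row 2, column 6: row 2 has {alpha,gamma,zeta}; column 6 has {alpha,beta,delta,zeta}; that leaves epsilon.
At row 3, column 2: row 3 has {alpha,delta,zeta}; column 2 has {alpha,beta,delta,epsilon}; that leaves gamma.
At row 3, column 5: row 3 has {alpha,gamma,delta,zeta}; column 5 has {beta,zeta}; that leaves epsilon.
At row 4, column 3: row 4 has {alpha,beta,delta}; column 3 has {gamma,delta,zeta}; that leaves epsilon.
At row 4, column 5: row 4 has {alpha,beta,delta,epsilon}; column 5 has {beta,epsilon,zeta}; that leaves gamma.
At row 5, column 3: row 5 has {beta,epsilon}; column 3 has {gamma,delta,epsilon,zeta}; that leaves alpha.
At row 5, column 5: row 5 has {alpha,beta,epsilon}; column 5 has {beta,gamma,epsilon,zeta}; that leaves delta.
At row 6, column 2: row 6 has {alpha,beta,delta}; column 2 has {alpha,beta,gamma,delta,epsilon}; that leaves zeta.
At row 6, column 6: row 6 has {alpha,beta,delta,zeta}; column 6 has {alpha,beta,delta,epsilon,zeta}; that leaves gamma.
At row 1, column 3: row 1 has {delta,zeta}; column 3 has {alpha,gamma,delta,epsilon,zeta}; that leaves beta.
At row 1, column 5: row 1 has {beta,delta,zeta}; column 5 has {beta,gamma,delta,epsilon,zeta}; that leaves alpha.
At row 2, column 1: row 2 has {alpha,gamma,epsilon,zeta}; column 1 has {alpha,delta}; that leaves beta.
At row 2, column 4: row 2 has {alpha,beta,gamma,epsilon,zeta}; column 4 has {alpha}; that leaves delta.
At row 3, column 4: row 3 has {alpha,gamma,delta,epsilon,zeta}; column 4 has {alpha,delta}; that leaves beta.
At row 4, column 4: row 4 has {alpha,beta,gamma,delta,epsilon}; column 4 has {alpha,beta,delta}; that leaves zeta.
At row 5, column 4: row 5 has {alpha,beta,delta,epsilon}; column 4 has {alpha,beta,delta,zeta}; that leaves gamma.
At row 6, column 1: row 6 has {alpha,beta,gamma,delta,zeta}; column 1 has {alpha,beta,delta}; that leaves epsilon.
At row 1, column 1: row 1 has {alpha,beta,delta,zeta}; column 1 has {alpha,beta,delta,epsilon}; that leaves gamma.
At row 1, column 4: row 1 has {alpha,beta,gamma,delta,zeta}; column 4 has {alpha,beta,gamma,delta,zeta}; that leaves epsilon.
At row 5, column 1: row 5 has {alpha,beta,gamma,delta,epsilon}; column 1 has {alpha,beta,gamma,delta,epsilon}; that leaves zeta.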